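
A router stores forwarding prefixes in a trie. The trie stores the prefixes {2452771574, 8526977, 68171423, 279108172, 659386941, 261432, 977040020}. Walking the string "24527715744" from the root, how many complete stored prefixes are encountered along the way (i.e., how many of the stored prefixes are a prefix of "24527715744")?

1

Walk "24527715744" from the root; an end-of-word marker is hit whenever a stored word is a prefix of "24527715744".
Prefixes of the query that are stored words: "2452771574"
Count: 1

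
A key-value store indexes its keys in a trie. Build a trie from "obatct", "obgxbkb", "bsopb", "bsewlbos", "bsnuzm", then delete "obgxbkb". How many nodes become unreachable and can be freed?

5

After clearing the end-marker at "obgxbkb", prune upward until reaching a node still needed by another word.
The suffix "gxbkb" (5 nodes) is used only by "obgxbkb"; the node for "ob" still has the child "a", so pruning stops there.
Nodes removed: 5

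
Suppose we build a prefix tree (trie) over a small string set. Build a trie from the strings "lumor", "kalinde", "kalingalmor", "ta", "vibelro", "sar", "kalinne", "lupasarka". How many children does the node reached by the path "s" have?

1

Follow the path "s" to its node, then look at its outgoing edges.
Distinct next characters after "s": a.
That node has 1 child edge.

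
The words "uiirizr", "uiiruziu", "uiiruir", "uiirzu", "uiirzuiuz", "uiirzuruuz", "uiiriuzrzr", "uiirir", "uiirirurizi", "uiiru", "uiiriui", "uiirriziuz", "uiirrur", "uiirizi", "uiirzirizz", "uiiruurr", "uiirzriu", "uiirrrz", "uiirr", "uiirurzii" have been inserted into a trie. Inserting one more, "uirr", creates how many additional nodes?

"ui" is already a path in the trie; the remaining "rr" must be added.
So 4 − 2 = 2 new nodes.

2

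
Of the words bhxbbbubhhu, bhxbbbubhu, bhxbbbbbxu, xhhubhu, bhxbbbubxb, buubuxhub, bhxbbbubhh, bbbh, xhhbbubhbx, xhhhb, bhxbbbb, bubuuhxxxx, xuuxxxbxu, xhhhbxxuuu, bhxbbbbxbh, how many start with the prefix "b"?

Walk to "b"; the words in its subtree are exactly those with that prefix.
Matches: "bbbh", "bhxbbbb", "bhxbbbbbxu", "bhxbbbbxbh", "bhxbbbubhh", "bhxbbbubhhu", "bhxbbbubhu", "bhxbbbubxb", "bubuuhxxxx", "buubuxhub"
Count: 10

10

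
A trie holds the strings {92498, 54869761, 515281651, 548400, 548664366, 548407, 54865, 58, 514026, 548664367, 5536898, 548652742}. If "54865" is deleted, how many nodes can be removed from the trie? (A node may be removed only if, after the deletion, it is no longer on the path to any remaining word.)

0

After clearing the end-marker at "54865", prune upward until reaching a node still needed by another word.
Every node on "54865" is still needed (e.g. by "548652742"), so nothing is freed.
Nodes removed: 0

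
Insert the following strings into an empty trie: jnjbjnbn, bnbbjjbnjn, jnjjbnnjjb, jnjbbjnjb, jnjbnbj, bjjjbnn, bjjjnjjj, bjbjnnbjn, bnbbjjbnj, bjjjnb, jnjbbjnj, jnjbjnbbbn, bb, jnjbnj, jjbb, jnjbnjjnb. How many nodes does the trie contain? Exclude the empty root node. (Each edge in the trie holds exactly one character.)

62

Insert word by word; a character creates a node only if that edge doesn't already exist:
  "jnjbjnbn" → 8 new (j, n, j, b, j, n, b, n)
  "bnbbjjbnjn" → 10 new (b, n, b, b, j, j, b, n, j, n)
  "jnjjbnnjjb" → prefix "jnj" already present; 7 new (j, b, n, n, j, j, b)
  "jnjbbjnjb" → prefix "jnjb" already present; 5 new (b, j, n, j, b)
  "jnjbnbj" → prefix "jnjb" already present; 3 new (n, b, j)
  "bjjjbnn" → prefix "b" already present; 6 new (j, j, j, b, n, n)
  "bjjjnjjj" → prefix "bjjj" already present; 4 new (n, j, j, j)
  "bjbjnnbjn" → prefix "bj" already present; 7 new (b, j, n, n, b, j, n)
  "bnbbjjbnj" → prefix "bnbbjjbnj" already present; 0 new (none)
  "bjjjnb" → prefix "bjjjn" already present; 1 new (b)
  "jnjbbjnj" → prefix "jnjbbjnj" already present; 0 new (none)
  "jnjbjnbbbn" → prefix "jnjbjnb" already present; 3 new (b, b, n)
  "bb" → prefix "b" already present; 1 new (b)
  "jnjbnj" → prefix "jnjbn" already present; 1 new (j)
  "jjbb" → prefix "j" already present; 3 new (j, b, b)
  "jnjbnjjnb" → prefix "jnjbnj" already present; 3 new (j, n, b)
Total nodes = 8 + 10 + 7 + 5 + 3 + 6 + 4 + 7 + 0 + 1 + 0 + 3 + 1 + 1 + 3 + 3 = 62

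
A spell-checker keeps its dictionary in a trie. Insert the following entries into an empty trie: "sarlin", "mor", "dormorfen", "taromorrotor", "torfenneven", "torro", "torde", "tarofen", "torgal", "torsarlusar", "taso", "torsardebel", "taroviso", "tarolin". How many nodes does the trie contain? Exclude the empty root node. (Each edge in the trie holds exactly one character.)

Count nodes per top-level branch (shared prefixes stored once):
  'd'-branch (dormorfen): 9 nodes
  'm'-branch (mor): 3 nodes
  's'-branch (sarlin): 6 nodes
  't'-branch (tarofen, tarolin, taromorrotor, taroviso, taso, torde, torfenneven, torgal, torro, torsardebel, torsarlusar): 54 nodes
Sum: 72

72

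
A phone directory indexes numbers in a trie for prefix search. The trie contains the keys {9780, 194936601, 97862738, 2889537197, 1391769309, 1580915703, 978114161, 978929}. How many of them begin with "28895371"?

Walk to "28895371"; the words in its subtree are exactly those with that prefix.
Words under "28895371": 2889537197
Count: 1

1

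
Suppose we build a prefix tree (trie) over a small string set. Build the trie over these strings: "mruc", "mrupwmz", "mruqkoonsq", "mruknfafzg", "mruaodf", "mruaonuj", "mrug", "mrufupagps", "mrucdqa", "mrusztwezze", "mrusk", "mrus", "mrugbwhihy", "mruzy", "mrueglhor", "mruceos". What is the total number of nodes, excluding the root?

For each word, the new-node count is its length minus the longest prefix already in the trie:
  "mruc" → 4 new (m, r, u, c)
  "mrupwmz" → prefix "mru" already present; 4 new (p, w, m, z)
  "mruqkoonsq" → prefix "mru" already present; 7 new (q, k, o, o, n, s, q)
  "mruknfafzg" → prefix "mru" already present; 7 new (k, n, f, a, f, z, g)
  "mruaodf" → prefix "mru" already present; 4 new (a, o, d, f)
  "mruaonuj" → prefix "mruao" already present; 3 new (n, u, j)
  "mrug" → prefix "mru" already present; 1 new (g)
  "mrufupagps" → prefix "mru" already present; 7 new (f, u, p, a, g, p, s)
  "mrucdqa" → prefix "mruc" already present; 3 new (d, q, a)
  "mrusztwezze" → prefix "mru" already present; 8 new (s, z, t, w, e, z, z, e)
  "mrusk" → prefix "mrus" already present; 1 new (k)
  "mrus" → prefix "mrus" already present; 0 new (none)
  "mrugbwhihy" → prefix "mrug" already present; 6 new (b, w, h, i, h, y)
  "mruzy" → prefix "mru" already present; 2 new (z, y)
  "mrueglhor" → prefix "mru" already present; 6 new (e, g, l, h, o, r)
  "mruceos" → prefix "mruc" already present; 3 new (e, o, s)
Total nodes = 4 + 4 + 7 + 7 + 4 + 3 + 1 + 7 + 3 + 8 + 1 + 0 + 6 + 2 + 6 + 3 = 66

66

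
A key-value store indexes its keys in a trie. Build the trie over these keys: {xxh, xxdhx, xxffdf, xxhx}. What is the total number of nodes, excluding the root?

11

Count nodes per top-level branch (shared prefixes stored once):
  'x'-branch (xxdhx, xxffdf, xxh, xxhx): 11 nodes
Sum: 11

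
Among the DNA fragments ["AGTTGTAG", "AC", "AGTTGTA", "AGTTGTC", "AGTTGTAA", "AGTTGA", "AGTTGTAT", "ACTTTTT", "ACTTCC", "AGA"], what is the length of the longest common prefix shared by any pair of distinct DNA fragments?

Look for the deepest trie node that still has at least two words in its subtree.
"AGTTGTA" and "AGTTGTAA" agree on "AGTTGTA" (7 characters) before diverging; nothing deeper is shared.
Longest shared-prefix length: 7

7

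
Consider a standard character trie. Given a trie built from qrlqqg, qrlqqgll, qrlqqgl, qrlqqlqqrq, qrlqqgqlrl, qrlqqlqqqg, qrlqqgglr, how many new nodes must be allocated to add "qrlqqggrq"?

2

"qrlqqgg" is already a path in the trie; the remaining "rq" must be added.
So 9 − 7 = 2 new nodes.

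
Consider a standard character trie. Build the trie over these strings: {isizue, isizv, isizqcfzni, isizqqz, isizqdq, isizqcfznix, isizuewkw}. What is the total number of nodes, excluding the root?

21

Count nodes per top-level branch (shared prefixes stored once):
  'i'-branch (isizqcfzni, isizqcfznix, isizqdq, isizqqz, isizue, isizuewkw, isizv): 21 nodes
Sum: 21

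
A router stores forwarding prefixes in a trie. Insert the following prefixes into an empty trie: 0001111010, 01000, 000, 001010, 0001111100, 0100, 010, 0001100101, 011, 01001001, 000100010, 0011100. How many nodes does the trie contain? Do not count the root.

Trace insertions, counting only characters that open a new branch:
  "0001111010" → 10 new (0, 0, 0, 1, 1, 1, 1, 0, 1, 0)
  "01000" → prefix "0" already present; 4 new (1, 0, 0, 0)
  "000" → prefix "000" already present; 0 new (none)
  "001010" → prefix "00" already present; 4 new (1, 0, 1, 0)
  "0001111100" → prefix "0001111" already present; 3 new (1, 0, 0)
  "0100" → prefix "0100" already present; 0 new (none)
  "010" → prefix "010" already present; 0 new (none)
  "0001100101" → prefix "00011" already present; 5 new (0, 0, 1, 0, 1)
  "011" → prefix "01" already present; 1 new (1)
  "01001001" → prefix "0100" already present; 4 new (1, 0, 0, 1)
  "000100010" → prefix "0001" already present; 5 new (0, 0, 0, 1, 0)
  "0011100" → prefix "001" already present; 4 new (1, 1, 0, 0)
Total nodes = 10 + 4 + 0 + 4 + 3 + 0 + 0 + 5 + 1 + 4 + 5 + 4 = 40

40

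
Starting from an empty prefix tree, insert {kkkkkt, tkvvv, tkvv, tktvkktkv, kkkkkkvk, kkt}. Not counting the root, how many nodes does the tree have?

Trie structure (* marks end of a word):
(root)
├─ k
│  └─ k
│     ├─ k
│     │  └─ k
│     │     └─ k
│     │        ├─ k
│     │        │  └─ v
│     │        │     └─ k *
│     │        └─ t *
│     └─ t *
└─ t
   └─ k
      ├─ t
      │  └─ v
      │     └─ k
      │        └─ k
      │           └─ t
      │              └─ k
      │                 └─ v *
      └─ v
         └─ v *
            └─ v *
Counting every labelled node above: 22.

22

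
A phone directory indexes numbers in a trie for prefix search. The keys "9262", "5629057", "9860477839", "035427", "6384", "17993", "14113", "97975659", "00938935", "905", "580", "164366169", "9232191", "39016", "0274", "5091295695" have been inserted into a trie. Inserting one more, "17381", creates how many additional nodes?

3

"17" is already a path in the trie; the remaining "381" must be added.
So 5 − 2 = 3 new nodes.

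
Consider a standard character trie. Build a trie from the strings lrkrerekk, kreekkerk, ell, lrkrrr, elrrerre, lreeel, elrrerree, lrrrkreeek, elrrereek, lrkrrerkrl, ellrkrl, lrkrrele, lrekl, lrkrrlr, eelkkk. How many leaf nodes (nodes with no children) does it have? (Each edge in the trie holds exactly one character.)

Leaves are exactly the stored words that no other stored word extends.
Those words: "eelkkk", "ellrkrl", "elrrereek", "elrrerree", "kreekkerk", "lreeel", "lrekl", "lrkrerekk", "lrkrrele", "lrkrrerkrl", "lrkrrlr", "lrkrrr", "lrrrkreeek"
Leaf count: 13

13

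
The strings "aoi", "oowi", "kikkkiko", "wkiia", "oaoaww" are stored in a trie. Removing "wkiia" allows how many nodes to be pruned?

After clearing the end-marker at "wkiia", prune upward until reaching a node still needed by another word.
No other word shares any prefix with "wkiia", so all 5 of its nodes go.
Nodes removed: 5

5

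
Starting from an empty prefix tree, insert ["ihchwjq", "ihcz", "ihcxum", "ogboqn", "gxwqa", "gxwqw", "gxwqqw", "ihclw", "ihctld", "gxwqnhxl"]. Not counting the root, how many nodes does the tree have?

34

Trace insertions, counting only characters that open a new branch:
  "ihchwjq" → 7 new (i, h, c, h, w, j, q)
  "ihcz" → prefix "ihc" already present; 1 new (z)
  "ihcxum" → prefix "ihc" already present; 3 new (x, u, m)
  "ogboqn" → 6 new (o, g, b, o, q, n)
  "gxwqa" → 5 new (g, x, w, q, a)
  "gxwqw" → prefix "gxwq" already present; 1 new (w)
  "gxwqqw" → prefix "gxwq" already present; 2 new (q, w)
  "ihclw" → prefix "ihc" already present; 2 new (l, w)
  "ihctld" → prefix "ihc" already present; 3 new (t, l, d)
  "gxwqnhxl" → prefix "gxwq" already present; 4 new (n, h, x, l)
Total nodes = 7 + 1 + 3 + 6 + 5 + 1 + 2 + 2 + 3 + 4 = 34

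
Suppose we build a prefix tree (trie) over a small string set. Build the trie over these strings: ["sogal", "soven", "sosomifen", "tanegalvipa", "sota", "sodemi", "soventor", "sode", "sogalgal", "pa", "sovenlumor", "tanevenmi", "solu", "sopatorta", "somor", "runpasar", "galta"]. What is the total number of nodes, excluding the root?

For each word, the new-node count is its length minus the longest prefix already in the trie:
  "sogal" → 5 new (s, o, g, a, l)
  "soven" → prefix "so" already present; 3 new (v, e, n)
  "sosomifen" → prefix "so" already present; 7 new (s, o, m, i, f, e, n)
  "tanegalvipa" → 11 new (t, a, n, e, g, a, l, v, i, p, a)
  "sota" → prefix "so" already present; 2 new (t, a)
  "sodemi" → prefix "so" already present; 4 new (d, e, m, i)
  "soventor" → prefix "soven" already present; 3 new (t, o, r)
  "sode" → prefix "sode" already present; 0 new (none)
  "sogalgal" → prefix "sogal" already present; 3 new (g, a, l)
  "pa" → 2 new (p, a)
  "sovenlumor" → prefix "soven" already present; 5 new (l, u, m, o, r)
  "tanevenmi" → prefix "tane" already present; 5 new (v, e, n, m, i)
  "solu" → prefix "so" already present; 2 new (l, u)
  "sopatorta" → prefix "so" already present; 7 new (p, a, t, o, r, t, a)
  "somor" → prefix "so" already present; 3 new (m, o, r)
  "runpasar" → 8 new (r, u, n, p, a, s, a, r)
  "galta" → 5 new (g, a, l, t, a)
Total nodes = 5 + 3 + 7 + 11 + 2 + 4 + 3 + 0 + 3 + 2 + 5 + 5 + 2 + 7 + 3 + 8 + 5 = 75

75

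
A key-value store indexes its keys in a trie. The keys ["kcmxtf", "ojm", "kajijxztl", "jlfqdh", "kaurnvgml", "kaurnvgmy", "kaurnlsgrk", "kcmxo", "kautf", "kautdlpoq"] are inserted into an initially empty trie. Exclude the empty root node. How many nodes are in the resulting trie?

44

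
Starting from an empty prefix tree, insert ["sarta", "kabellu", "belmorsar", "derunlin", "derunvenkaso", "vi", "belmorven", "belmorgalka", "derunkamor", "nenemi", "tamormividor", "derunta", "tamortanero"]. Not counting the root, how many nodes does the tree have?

For each word, the new-node count is its length minus the longest prefix already in the trie:
  "sarta" → 5 new (s, a, r, t, a)
  "kabellu" → 7 new (k, a, b, e, l, l, u)
  "belmorsar" → 9 new (b, e, l, m, o, r, s, a, r)
  "derunlin" → 8 new (d, e, r, u, n, l, i, n)
  "derunvenkaso" → prefix "derun" already present; 7 new (v, e, n, k, a, s, o)
  "vi" → 2 new (v, i)
  "belmorven" → prefix "belmor" already present; 3 new (v, e, n)
  "belmorgalka" → prefix "belmor" already present; 5 new (g, a, l, k, a)
  "derunkamor" → prefix "derun" already present; 5 new (k, a, m, o, r)
  "nenemi" → 6 new (n, e, n, e, m, i)
  "tamormividor" → 12 new (t, a, m, o, r, m, i, v, i, d, o, r)
  "derunta" → prefix "derun" already present; 2 new (t, a)
  "tamortanero" → prefix "tamor" already present; 6 new (t, a, n, e, r, o)
Total nodes = 5 + 7 + 9 + 8 + 7 + 2 + 3 + 5 + 5 + 6 + 12 + 2 + 6 = 77

77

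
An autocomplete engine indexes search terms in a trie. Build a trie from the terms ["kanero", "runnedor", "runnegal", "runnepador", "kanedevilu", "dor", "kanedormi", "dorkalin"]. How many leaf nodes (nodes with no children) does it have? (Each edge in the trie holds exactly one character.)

Leaves are exactly the stored words that no other stored word extends.
Those words: "dorkalin", "kanedevilu", "kanedormi", "kanero", "runnedor", "runnegal", "runnepador"
Leaf count: 7

7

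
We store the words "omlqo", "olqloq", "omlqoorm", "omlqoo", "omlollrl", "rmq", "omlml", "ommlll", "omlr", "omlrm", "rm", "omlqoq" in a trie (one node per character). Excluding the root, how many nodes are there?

Count nodes per top-level branch (shared prefixes stored once):
  'o'-branch (olqloq, omlml, omlollrl, omlqo, omlqoo, omlqoorm, omlqoq, omlr, omlrm, ommlll): 27 nodes
  'r'-branch (rm, rmq): 3 nodes
Sum: 30

30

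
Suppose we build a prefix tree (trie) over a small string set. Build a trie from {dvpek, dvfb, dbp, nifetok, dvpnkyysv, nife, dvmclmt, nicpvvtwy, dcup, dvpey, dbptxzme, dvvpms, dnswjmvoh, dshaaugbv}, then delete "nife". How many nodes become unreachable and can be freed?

0

Walk "nife" from the leaf back toward the root, removing each node that no remaining word uses.
Every node on "nife" is still needed (e.g. by "nifetok"), so nothing is freed.
Nodes removed: 0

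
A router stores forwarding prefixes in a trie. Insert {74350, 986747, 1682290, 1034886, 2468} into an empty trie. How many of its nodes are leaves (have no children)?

Leaves are exactly the stored words that no other stored word extends.
Those words: "1034886", "1682290", "2468", "74350", "986747"
Leaf count: 5

5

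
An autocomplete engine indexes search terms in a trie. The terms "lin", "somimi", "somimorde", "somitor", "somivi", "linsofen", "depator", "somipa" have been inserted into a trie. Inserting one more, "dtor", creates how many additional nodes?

3

The longest prefix of "dtor" already in the trie is "d" (length 1).
So 4 − 1 = 3 new nodes.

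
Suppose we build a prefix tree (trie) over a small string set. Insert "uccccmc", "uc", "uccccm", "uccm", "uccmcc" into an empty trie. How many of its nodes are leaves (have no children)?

2

A leaf is a node with no children — equivalently, the end of a word that is not a proper prefix of any other stored word.
Those words: "uccccmc", "uccmcc"
Leaf count: 2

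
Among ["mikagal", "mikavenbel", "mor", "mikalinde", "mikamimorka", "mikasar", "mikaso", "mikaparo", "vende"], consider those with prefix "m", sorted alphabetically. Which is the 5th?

mikasar

Words with prefix "m", in lexicographic order: "mikagal", "mikalinde", "mikamimorka", "mikaparo", "mikasar", "mikaso", "mikavenbel", "mor"
The 5th is mikasar.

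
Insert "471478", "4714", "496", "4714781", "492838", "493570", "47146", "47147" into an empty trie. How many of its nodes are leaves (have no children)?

Leaves are exactly the stored words that no other stored word extends.
Those words: "47146", "4714781", "492838", "493570", "496"
Leaf count: 5

5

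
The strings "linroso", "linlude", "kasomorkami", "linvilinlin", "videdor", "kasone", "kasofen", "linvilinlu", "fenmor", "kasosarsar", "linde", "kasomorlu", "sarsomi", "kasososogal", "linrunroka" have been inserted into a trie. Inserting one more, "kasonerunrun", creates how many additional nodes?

6

The longest prefix of "kasonerunrun" already in the trie is "kasone" (length 6).
New nodes needed: |"kasonerunrun"| − 6 = 12 − 6 = 6.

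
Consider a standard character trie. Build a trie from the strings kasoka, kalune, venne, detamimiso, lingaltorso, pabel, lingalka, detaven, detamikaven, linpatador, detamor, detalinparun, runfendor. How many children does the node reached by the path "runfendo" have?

The children of the "runfendo" node are the distinct next characters among strings starting with "runfendo".
Distinct next characters after "runfendo": r.
That node has 1 child edge.

1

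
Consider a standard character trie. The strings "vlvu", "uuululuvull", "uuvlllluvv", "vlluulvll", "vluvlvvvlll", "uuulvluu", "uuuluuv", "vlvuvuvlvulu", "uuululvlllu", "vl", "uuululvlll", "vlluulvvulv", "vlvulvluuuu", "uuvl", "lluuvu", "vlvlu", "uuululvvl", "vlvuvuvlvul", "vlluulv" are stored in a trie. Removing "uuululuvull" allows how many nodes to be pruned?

After clearing the end-marker at "uuululuvull", prune upward until reaching a node still needed by another word.
The suffix "uvull" (5 nodes) is used only by "uuululuvull"; the node for "uuulul" still has the child "v", so pruning stops there.
Nodes removed: 5

5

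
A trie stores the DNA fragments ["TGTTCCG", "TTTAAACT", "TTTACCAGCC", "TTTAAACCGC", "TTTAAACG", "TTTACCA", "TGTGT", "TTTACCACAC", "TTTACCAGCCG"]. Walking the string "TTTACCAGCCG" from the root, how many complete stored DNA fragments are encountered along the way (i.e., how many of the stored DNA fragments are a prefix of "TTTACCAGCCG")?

Check each prefix of "TTTACCAGCCG" against the stored set — each match is an end-marker on the path.
Prefixes of the query that are stored words: "TTTACCA", "TTTACCAGCC", "TTTACCAGCCG"
Count: 3

3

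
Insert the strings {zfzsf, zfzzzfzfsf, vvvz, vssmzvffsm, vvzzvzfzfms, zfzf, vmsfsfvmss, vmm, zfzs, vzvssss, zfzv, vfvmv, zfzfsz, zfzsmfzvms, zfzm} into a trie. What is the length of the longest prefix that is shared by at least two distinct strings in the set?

4

The deepest shared node is where two words last agree before diverging.
e.g. "zfzf" and "zfzfsz" share the prefix "zfzf" of length 4; no pair shares a longer one.
Longest shared-prefix length: 4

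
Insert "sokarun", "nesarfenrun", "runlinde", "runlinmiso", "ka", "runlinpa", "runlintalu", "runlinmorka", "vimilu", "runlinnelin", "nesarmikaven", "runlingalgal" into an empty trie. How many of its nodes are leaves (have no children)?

Leaves are exactly the stored words that no other stored word extends.
Those words: "ka", "nesarfenrun", "nesarmikaven", "runlinde", "runlingalgal", "runlinmiso", "runlinmorka", "runlinnelin", "runlinpa", "runlintalu", "sokarun", "vimilu"
Leaf count: 12

12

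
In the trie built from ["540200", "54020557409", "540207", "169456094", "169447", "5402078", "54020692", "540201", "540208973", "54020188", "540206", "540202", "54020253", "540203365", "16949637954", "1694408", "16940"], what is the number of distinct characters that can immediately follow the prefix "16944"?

2

The children of the "16944" node are the distinct next characters among strings starting with "16944".
Distinct next characters after "16944": 0, 7.
That node has 2 child edges.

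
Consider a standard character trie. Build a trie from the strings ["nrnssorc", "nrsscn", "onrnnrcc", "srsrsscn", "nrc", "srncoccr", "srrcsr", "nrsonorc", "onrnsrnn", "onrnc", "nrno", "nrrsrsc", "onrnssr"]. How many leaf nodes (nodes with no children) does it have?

13

A leaf is a node with no children — equivalently, the end of a word that is not a proper prefix of any other stored word.
Those words: "nrc", "nrno", "nrnssorc", "nrrsrsc", "nrsonorc", "nrsscn", "onrnc", "onrnnrcc", "onrnsrnn", "onrnssr", "srncoccr", "srrcsr", "srsrsscn"
Leaf count: 13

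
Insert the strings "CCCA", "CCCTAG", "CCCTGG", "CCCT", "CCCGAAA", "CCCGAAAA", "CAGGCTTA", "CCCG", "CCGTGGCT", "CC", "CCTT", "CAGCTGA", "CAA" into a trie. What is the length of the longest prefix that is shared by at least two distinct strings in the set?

7

The deepest shared node is where two words last agree before diverging.
e.g. "CCCGAAA" and "CCCGAAAA" share the prefix "CCCGAAA" of length 7; no pair shares a longer one.
Longest shared-prefix length: 7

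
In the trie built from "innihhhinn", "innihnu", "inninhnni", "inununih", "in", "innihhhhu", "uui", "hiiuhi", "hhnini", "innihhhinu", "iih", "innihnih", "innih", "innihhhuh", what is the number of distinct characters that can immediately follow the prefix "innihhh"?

Walk "innihhh" from the root, arriving at one node.
Distinct next characters after "innihhh": h, i, u.
That node has 3 child edges.

3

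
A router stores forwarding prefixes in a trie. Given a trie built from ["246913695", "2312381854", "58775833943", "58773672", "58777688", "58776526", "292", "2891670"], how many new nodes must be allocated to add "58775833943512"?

3

The longest prefix of "58775833943512" already in the trie is "58775833943" (length 11).
Each of the 3 remaining characters creates one node.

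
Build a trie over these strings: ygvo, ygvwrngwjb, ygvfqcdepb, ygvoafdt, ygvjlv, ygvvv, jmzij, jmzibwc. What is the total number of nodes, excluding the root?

35

Trie structure (* marks end of a word):
(root)
├─ j
│  └─ m
│     └─ z
│        └─ i
│           ├─ b
│           │  └─ w
│           │     └─ c *
│           └─ j *
└─ y
   └─ g
      └─ v
         ├─ f
         │  └─ q
         │     └─ c
         │        └─ d
         │           └─ e
         │              └─ p
         │                 └─ b *
         ├─ j
         │  └─ l
         │     └─ v *
         ├─ o *
         │  └─ a
         │     └─ f
         │        └─ d
         │           └─ t *
         ├─ v
         │  └─ v *
         └─ w
            └─ r
               └─ n
                  └─ g
                     └─ w
                        └─ j
                           └─ b *
Counting every labelled node above: 35.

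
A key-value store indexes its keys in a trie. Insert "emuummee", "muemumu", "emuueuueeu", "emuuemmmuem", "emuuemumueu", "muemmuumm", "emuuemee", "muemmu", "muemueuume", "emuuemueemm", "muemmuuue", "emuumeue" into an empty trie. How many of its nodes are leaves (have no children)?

A leaf is a node with no children — equivalently, the end of a word that is not a proper prefix of any other stored word.
Those words: "emuuemee", "emuuemmmuem", "emuuemueemm", "emuuemumueu", "emuueuueeu", "emuumeue", "emuummee", "muemmuumm", "muemmuuue", "muemueuume", "muemumu"
Leaf count: 11

11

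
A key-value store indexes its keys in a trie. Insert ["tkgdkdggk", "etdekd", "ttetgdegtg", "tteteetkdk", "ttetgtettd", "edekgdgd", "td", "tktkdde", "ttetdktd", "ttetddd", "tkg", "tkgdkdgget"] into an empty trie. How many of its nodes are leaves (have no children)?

11

Leaves are exactly the stored words that no other stored word extends.
Those words: "edekgdgd", "etdekd", "td", "tkgdkdgget", "tkgdkdggk", "tktkdde", "ttetddd", "ttetdktd", "tteteetkdk", "ttetgdegtg", "ttetgtettd"
Leaf count: 11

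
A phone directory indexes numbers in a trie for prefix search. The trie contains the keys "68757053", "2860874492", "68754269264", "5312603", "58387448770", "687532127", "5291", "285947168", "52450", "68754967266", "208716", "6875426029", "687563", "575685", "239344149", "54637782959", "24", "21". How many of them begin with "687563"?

1

Traverse to the node for "687563", then collect every word in that subtree.
Matches: "687563"
Count: 1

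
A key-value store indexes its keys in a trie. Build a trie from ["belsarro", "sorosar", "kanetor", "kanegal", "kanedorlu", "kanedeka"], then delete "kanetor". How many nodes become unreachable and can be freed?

3

A node on "kanetor"'s path can go only if nothing else ends at it or branches off below it.
The suffix "tor" (3 nodes) is used only by "kanetor"; the node for "kane" still has the child "g", so pruning stops there.
Nodes removed: 3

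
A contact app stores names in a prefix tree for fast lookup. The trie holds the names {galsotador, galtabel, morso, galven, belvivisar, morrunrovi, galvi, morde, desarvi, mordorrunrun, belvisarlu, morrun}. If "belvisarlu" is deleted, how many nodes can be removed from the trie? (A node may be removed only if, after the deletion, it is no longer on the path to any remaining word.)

5

A node on "belvisarlu"'s path can go only if nothing else ends at it or branches off below it.
The suffix "sarlu" (5 nodes) is used only by "belvisarlu"; the node for "belvi" still has the child "v", so pruning stops there.
Nodes removed: 5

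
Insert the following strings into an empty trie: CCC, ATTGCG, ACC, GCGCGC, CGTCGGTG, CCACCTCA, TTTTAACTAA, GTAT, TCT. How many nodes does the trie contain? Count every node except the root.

45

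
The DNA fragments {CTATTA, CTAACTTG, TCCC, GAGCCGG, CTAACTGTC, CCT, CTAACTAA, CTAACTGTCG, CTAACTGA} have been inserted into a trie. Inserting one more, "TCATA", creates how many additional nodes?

3

Walking "TCATA" from the root, the first 2 characters ("TC") follow existing edges; "A" is the first miss.
Each of the 3 remaining characters creates one node.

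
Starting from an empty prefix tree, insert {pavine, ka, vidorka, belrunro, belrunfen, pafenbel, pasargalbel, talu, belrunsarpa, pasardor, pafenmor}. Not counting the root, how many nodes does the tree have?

Insert word by word; a character creates a node only if that edge doesn't already exist:
  "pavine" → 6 new (p, a, v, i, n, e)
  "ka" → 2 new (k, a)
  "vidorka" → 7 new (v, i, d, o, r, k, a)
  "belrunro" → 8 new (b, e, l, r, u, n, r, o)
  "belrunfen" → prefix "belrun" already present; 3 new (f, e, n)
  "pafenbel" → prefix "pa" already present; 6 new (f, e, n, b, e, l)
  "pasargalbel" → prefix "pa" already present; 9 new (s, a, r, g, a, l, b, e, l)
  "talu" → 4 new (t, a, l, u)
  "belrunsarpa" → prefix "belrun" already present; 5 new (s, a, r, p, a)
  "pasardor" → prefix "pasar" already present; 3 new (d, o, r)
  "pafenmor" → prefix "pafen" already present; 3 new (m, o, r)
Total nodes = 6 + 2 + 7 + 8 + 3 + 6 + 9 + 4 + 5 + 3 + 3 = 56

56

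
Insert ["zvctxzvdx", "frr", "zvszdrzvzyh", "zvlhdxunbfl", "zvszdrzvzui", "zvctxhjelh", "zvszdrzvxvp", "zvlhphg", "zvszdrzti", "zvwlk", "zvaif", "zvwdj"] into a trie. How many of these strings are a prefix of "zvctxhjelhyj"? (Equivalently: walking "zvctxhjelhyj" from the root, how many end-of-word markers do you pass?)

Check each prefix of "zvctxhjelhyj" against the stored set — each match is an end-marker on the path.
Prefixes of the query that are stored words: "zvctxhjelh"
Count: 1

1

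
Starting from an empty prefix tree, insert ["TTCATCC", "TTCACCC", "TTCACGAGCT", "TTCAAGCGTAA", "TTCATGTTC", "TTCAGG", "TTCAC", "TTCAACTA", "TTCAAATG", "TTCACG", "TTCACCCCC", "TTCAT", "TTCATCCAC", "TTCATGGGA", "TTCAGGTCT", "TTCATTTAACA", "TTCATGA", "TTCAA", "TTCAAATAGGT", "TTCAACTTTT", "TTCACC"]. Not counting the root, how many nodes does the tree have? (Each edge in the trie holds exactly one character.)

58

Count nodes per top-level branch (shared prefixes stored once):
  'T'-branch (TTCAA, TTCAAATAGGT, TTCAAATG, TTCAACTA, TTCAACTTTT, TTCAAGCGTAA, TTCAC, TTCACC, TTCACCC, TTCACCCCC, TTCACG, TTCACGAGCT, TTCAGG, TTCAGGTCT, TTCAT, TTCATCC, TTCATCCAC, TTCATGA, TTCATGGGA, TTCATGTTC, TTCATTTAACA): 58 nodes
Sum: 58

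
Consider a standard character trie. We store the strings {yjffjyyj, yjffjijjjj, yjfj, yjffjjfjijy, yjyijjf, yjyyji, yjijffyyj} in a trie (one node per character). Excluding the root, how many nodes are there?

35

Trie structure (* marks end of a word):
(root)
└─ y
   └─ j
      ├─ f
      │  ├─ f
      │  │  └─ j
      │  │     ├─ i
      │  │     │  └─ j
      │  │     │     └─ j
      │  │     │        └─ j
      │  │     │           └─ j *
      │  │     ├─ j
      │  │     │  └─ f
      │  │     │     └─ j
      │  │     │        └─ i
      │  │     │           └─ j
      │  │     │              └─ y *
      │  │     └─ y
      │  │        └─ y
      │  │           └─ j *
      │  └─ j *
      ├─ i
      │  └─ j
      │     └─ f
      │        └─ f
      │           └─ y
      │              └─ y
      │                 └─ j *
      └─ y
         ├─ i
         │  └─ j
         │     └─ j
         │        └─ f *
         └─ y
            └─ j
               └─ i *
Counting every labelled node above: 35.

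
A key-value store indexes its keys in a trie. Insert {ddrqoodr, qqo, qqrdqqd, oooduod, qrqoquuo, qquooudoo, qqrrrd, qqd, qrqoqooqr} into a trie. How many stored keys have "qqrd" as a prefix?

1

Filter for entries beginning with "qqrd":
Words under "qqrd": qqrdqqd
Count: 1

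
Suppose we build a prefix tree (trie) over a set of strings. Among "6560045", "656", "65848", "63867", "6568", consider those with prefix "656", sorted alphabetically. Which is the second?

6560045

DFS of the "656" subtree visits, in order: "656", "6560045", "6568"
Position 2: 6560045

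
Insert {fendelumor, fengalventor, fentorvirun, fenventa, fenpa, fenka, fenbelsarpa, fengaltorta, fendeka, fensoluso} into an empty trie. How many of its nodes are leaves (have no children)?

10

Leaves are exactly the stored words that no other stored word extends.
Those words: "fenbelsarpa", "fendeka", "fendelumor", "fengaltorta", "fengalventor", "fenka", "fenpa", "fensoluso", "fentorvirun", "fenventa"
Leaf count: 10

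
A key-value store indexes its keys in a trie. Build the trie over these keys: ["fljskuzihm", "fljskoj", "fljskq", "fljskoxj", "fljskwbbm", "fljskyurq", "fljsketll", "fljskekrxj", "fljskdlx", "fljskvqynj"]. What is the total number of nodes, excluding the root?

Trace insertions, counting only characters that open a new branch:
  "fljskuzihm" → 10 new (f, l, j, s, k, u, z, i, h, m)
  "fljskoj" → prefix "fljsk" already present; 2 new (o, j)
  "fljskq" → prefix "fljsk" already present; 1 new (q)
  "fljskoxj" → prefix "fljsko" already present; 2 new (x, j)
  "fljskwbbm" → prefix "fljsk" already present; 4 new (w, b, b, m)
  "fljskyurq" → prefix "fljsk" already present; 4 new (y, u, r, q)
  "fljsketll" → prefix "fljsk" already present; 4 new (e, t, l, l)
  "fljskekrxj" → prefix "fljske" already present; 4 new (k, r, x, j)
  "fljskdlx" → prefix "fljsk" already present; 3 new (d, l, x)
  "fljskvqynj" → prefix "fljsk" already present; 5 new (v, q, y, n, j)
Total nodes = 10 + 2 + 1 + 2 + 4 + 4 + 4 + 4 + 3 + 5 = 39

39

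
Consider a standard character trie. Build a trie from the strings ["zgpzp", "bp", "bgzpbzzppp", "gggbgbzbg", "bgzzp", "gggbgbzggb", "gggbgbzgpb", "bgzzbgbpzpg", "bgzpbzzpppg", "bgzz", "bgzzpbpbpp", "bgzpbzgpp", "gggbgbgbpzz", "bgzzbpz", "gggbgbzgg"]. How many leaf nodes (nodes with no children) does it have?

11

Leaves are exactly the stored words that no other stored word extends.
Those words: "bgzpbzgpp", "bgzpbzzpppg", "bgzzbgbpzpg", "bgzzbpz", "bgzzpbpbpp", "bp", "gggbgbgbpzz", "gggbgbzbg", "gggbgbzggb", "gggbgbzgpb", "zgpzp"
Leaf count: 11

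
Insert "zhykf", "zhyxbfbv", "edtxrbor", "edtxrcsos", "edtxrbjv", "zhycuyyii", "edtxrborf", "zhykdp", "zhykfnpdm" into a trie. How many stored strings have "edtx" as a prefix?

4

Filter for entries beginning with "edtx":
Matches: "edtxrbjv", "edtxrbor", "edtxrborf", "edtxrcsos"
Count: 4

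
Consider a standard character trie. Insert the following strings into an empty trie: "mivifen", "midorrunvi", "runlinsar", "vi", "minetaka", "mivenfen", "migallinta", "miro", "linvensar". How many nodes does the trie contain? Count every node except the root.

Insert word by word; a character creates a node only if that edge doesn't already exist:
  "mivifen" → 7 new (m, i, v, i, f, e, n)
  "midorrunvi" → prefix "mi" already present; 8 new (d, o, r, r, u, n, v, i)
  "runlinsar" → 9 new (r, u, n, l, i, n, s, a, r)
  "vi" → 2 new (v, i)
  "minetaka" → prefix "mi" already present; 6 new (n, e, t, a, k, a)
  "mivenfen" → prefix "miv" already present; 5 new (e, n, f, e, n)
  "migallinta" → prefix "mi" already present; 8 new (g, a, l, l, i, n, t, a)
  "miro" → prefix "mi" already present; 2 new (r, o)
  "linvensar" → 9 new (l, i, n, v, e, n, s, a, r)
Total nodes = 7 + 8 + 9 + 2 + 6 + 5 + 8 + 2 + 9 = 56

56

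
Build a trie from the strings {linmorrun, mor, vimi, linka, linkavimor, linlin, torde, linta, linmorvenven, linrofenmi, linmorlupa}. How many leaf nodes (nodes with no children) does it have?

A leaf is a node with no children — equivalently, the end of a word that is not a proper prefix of any other stored word.
Those words: "linkavimor", "linlin", "linmorlupa", "linmorrun", "linmorvenven", "linrofenmi", "linta", "mor", "torde", "vimi"
Leaf count: 10

10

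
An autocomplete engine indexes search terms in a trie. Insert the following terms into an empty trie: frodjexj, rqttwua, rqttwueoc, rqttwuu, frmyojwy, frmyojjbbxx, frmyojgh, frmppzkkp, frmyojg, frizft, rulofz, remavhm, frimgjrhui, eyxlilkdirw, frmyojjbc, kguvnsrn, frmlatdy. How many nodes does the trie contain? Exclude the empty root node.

Insert word by word; a character creates a node only if that edge doesn't already exist:
  "frodjexj" → 8 new (f, r, o, d, j, e, x, j)
  "rqttwua" → 7 new (r, q, t, t, w, u, a)
  "rqttwueoc" → prefix "rqttwu" already present; 3 new (e, o, c)
  "rqttwuu" → prefix "rqttwu" already present; 1 new (u)
  "frmyojwy" → prefix "fr" already present; 6 new (m, y, o, j, w, y)
  "frmyojjbbxx" → prefix "frmyoj" already present; 5 new (j, b, b, x, x)
  "frmyojgh" → prefix "frmyoj" already present; 2 new (g, h)
  "frmppzkkp" → prefix "frm" already present; 6 new (p, p, z, k, k, p)
  "frmyojg" → prefix "frmyojg" already present; 0 new (none)
  "frizft" → prefix "fr" already present; 4 new (i, z, f, t)
  "rulofz" → prefix "r" already present; 5 new (u, l, o, f, z)
  "remavhm" → prefix "r" already present; 6 new (e, m, a, v, h, m)
  "frimgjrhui" → prefix "fri" already present; 7 new (m, g, j, r, h, u, i)
  "eyxlilkdirw" → 11 new (e, y, x, l, i, l, k, d, i, r, w)
  "frmyojjbc" → prefix "frmyojjb" already present; 1 new (c)
  "kguvnsrn" → 8 new (k, g, u, v, n, s, r, n)
  "frmlatdy" → prefix "frm" already present; 5 new (l, a, t, d, y)
Total nodes = 8 + 7 + 3 + 1 + 6 + 5 + 2 + 6 + 0 + 4 + 5 + 6 + 7 + 11 + 1 + 8 + 5 = 85

85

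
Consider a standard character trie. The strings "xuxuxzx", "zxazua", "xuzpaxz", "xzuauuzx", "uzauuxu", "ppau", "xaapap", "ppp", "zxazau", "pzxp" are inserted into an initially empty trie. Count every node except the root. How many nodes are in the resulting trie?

47

Insert word by word; a character creates a node only if that edge doesn't already exist:
  "xuxuxzx" → 7 new (x, u, x, u, x, z, x)
  "zxazua" → 6 new (z, x, a, z, u, a)
  "xuzpaxz" → prefix "xu" already present; 5 new (z, p, a, x, z)
  "xzuauuzx" → prefix "x" already present; 7 new (z, u, a, u, u, z, x)
  "uzauuxu" → 7 new (u, z, a, u, u, x, u)
  "ppau" → 4 new (p, p, a, u)
  "xaapap" → prefix "x" already present; 5 new (a, a, p, a, p)
  "ppp" → prefix "pp" already present; 1 new (p)
  "zxazau" → prefix "zxaz" already present; 2 new (a, u)
  "pzxp" → prefix "p" already present; 3 new (z, x, p)
Total nodes = 7 + 6 + 5 + 7 + 7 + 4 + 5 + 1 + 2 + 3 = 47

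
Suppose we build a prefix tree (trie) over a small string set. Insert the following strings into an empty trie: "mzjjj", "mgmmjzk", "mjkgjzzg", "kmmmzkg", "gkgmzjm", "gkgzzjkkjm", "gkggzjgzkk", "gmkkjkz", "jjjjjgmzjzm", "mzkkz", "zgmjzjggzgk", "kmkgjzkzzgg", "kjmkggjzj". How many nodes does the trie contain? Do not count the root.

94

For each word, the new-node count is its length minus the longest prefix already in the trie:
  "mzjjj" → 5 new (m, z, j, j, j)
  "mgmmjzk" → prefix "m" already present; 6 new (g, m, m, j, z, k)
  "mjkgjzzg" → prefix "m" already present; 7 new (j, k, g, j, z, z, g)
  "kmmmzkg" → 7 new (k, m, m, m, z, k, g)
  "gkgmzjm" → 7 new (g, k, g, m, z, j, m)
  "gkgzzjkkjm" → prefix "gkg" already present; 7 new (z, z, j, k, k, j, m)
  "gkggzjgzkk" → prefix "gkg" already present; 7 new (g, z, j, g, z, k, k)
  "gmkkjkz" → prefix "g" already present; 6 new (m, k, k, j, k, z)
  "jjjjjgmzjzm" → 11 new (j, j, j, j, j, g, m, z, j, z, m)
  "mzkkz" → prefix "mz" already present; 3 new (k, k, z)
  "zgmjzjggzgk" → 11 new (z, g, m, j, z, j, g, g, z, g, k)
  "kmkgjzkzzgg" → prefix "km" already present; 9 new (k, g, j, z, k, z, z, g, g)
  "kjmkggjzj" → prefix "k" already present; 8 new (j, m, k, g, g, j, z, j)
Total nodes = 5 + 6 + 7 + 7 + 7 + 7 + 7 + 6 + 11 + 3 + 11 + 9 + 8 = 94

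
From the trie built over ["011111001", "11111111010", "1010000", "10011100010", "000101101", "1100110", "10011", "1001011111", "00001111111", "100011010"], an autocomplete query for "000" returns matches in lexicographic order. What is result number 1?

Filter for "000…" and sort: "00001111111", "000101101"
Position 1: 00001111111

00001111111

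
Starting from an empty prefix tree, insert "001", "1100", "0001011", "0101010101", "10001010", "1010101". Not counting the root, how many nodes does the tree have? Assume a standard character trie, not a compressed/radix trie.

Insert word by word; a character creates a node only if that edge doesn't already exist:
  "001" → 3 new (0, 0, 1)
  "1100" → 4 new (1, 1, 0, 0)
  "0001011" → prefix "00" already present; 5 new (0, 1, 0, 1, 1)
  "0101010101" → prefix "0" already present; 9 new (1, 0, 1, 0, 1, 0, 1, 0, 1)
  "10001010" → prefix "1" already present; 7 new (0, 0, 0, 1, 0, 1, 0)
  "1010101" → prefix "10" already present; 5 new (1, 0, 1, 0, 1)
Total nodes = 3 + 4 + 5 + 9 + 7 + 5 = 33

33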